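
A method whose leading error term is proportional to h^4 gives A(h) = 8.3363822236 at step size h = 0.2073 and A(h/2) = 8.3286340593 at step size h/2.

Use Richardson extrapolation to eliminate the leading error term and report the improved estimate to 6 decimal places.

Method order is 4; weight 2^4 = 16.
A(h/2) − A(h) = 8.3286340593 − 8.3363822236 = -0.0077481643
Correction (A(h/2) − A(h))/(16 − 1) = (-0.0077481643)/15 = -0.0005165443
R = 8.3286340593 − 0.0005165443 = 8.3281175150
Shift from A(h/2): −0.0005165443.

8.328118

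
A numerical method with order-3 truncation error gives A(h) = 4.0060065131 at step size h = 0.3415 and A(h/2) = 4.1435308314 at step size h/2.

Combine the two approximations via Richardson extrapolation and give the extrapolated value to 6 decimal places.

4.163177

With r = 3 the leading error scales as h^3, so the weight is 2^3 = 8.
Top: 8(4.1435308314) − (4.0060065131) = 29.1422401381
29.1422401381 ÷ 7 = 4.1631771626
Shift from A(h/2): +0.0196463312.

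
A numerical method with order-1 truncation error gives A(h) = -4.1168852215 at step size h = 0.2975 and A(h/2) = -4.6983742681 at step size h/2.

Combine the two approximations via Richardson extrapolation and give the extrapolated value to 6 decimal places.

r = 1: numerator weight 2, denominator 1.
2×(-4.6983742681) = -9.3967485362; subtract (-4.1168852215) → -5.2798633147
Divide by 2^1 − 1 = 1.
(2×(-4.6983742681) − (-4.1168852215))/(2 − 1) = -5.2798633147

-5.279863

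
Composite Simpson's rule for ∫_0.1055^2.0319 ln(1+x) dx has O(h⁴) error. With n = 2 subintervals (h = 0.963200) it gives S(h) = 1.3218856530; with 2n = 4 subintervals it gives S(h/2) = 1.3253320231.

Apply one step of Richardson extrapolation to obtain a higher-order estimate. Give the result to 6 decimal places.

Order 4 gives 2^r = 16 and 2^r − 1 = 15.
16×1.3253320231 − 1.3218856530 = 19.8834267166
Denominator 16 − 1 = 15.
Result: 1.3255617811

1.325562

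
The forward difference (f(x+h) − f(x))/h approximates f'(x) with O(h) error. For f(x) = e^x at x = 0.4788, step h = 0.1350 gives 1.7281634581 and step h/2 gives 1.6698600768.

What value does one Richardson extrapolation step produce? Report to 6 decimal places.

1.611557

Error is O(h^1); halving h shrinks it by 2^1 = 2.
2·1.6698600768 = 3.3397201536; subtract 1.7281634581 → 1.6115566955
Denominator 2 − 1 = 1.
Extrapolated: 1.6115566955 / 1 = 1.6115566955
Correction |R − A(h/2)| = 5.830e-02; gap |A(h/2) − A(h)| = 5.830e-02.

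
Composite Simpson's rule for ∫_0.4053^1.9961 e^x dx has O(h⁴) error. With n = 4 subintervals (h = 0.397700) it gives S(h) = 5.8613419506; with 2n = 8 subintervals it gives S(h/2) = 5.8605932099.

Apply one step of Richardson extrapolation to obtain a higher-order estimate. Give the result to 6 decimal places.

With r = 4 the leading error scales as h^4, so the weight is 2^4 = 16.
Top: 16(5.8605932099) − (5.8613419506) = 87.9081494078
Divide by 2^4 − 1 = 15.
(16×5.8605932099 − 5.8613419506)/(16 − 1) = 5.8605432939

5.860543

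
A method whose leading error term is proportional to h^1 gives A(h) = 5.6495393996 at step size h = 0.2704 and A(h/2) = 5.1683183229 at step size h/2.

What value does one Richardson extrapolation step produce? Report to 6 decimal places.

4.687097

Method order is 1; weight 2^1 = 2.
Weighted: 10.3366366458 − 5.6495393996 = 4.6870972462
Denominator 2 − 1 = 1.
(2 × 5.1683183229 − 5.6495393996)/(2 − 1) = 4.6870972462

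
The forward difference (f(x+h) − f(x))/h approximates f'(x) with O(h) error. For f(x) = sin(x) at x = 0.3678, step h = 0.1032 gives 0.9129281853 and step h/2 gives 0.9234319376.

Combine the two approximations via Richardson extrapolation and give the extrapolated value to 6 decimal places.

0.933936

r = 1, so 2^r = 2.
2^1×A(h/2) = 1.8468638752; minus A(h) gives 0.9339356899.
Denominator 2 − 1 = 1.
R = 0.9339356899/1 = 0.9339356899
Correction |R − A(h/2)| = 1.050e-02; gap |A(h/2) − A(h)| = 1.050e-02.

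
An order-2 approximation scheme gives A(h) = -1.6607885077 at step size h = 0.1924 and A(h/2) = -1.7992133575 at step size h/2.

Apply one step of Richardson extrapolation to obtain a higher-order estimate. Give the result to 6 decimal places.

Method order is 2; weight 2^2 = 4.
Numerator 4*A(h/2) − A(h) = 4*(-1.7992133575) − (-1.6607885077) = -5.5360649223
Denominator 4 − 1 = 3.
Extrapolated: (-5.5360649223) / 3 = -1.8453549741

-1.845355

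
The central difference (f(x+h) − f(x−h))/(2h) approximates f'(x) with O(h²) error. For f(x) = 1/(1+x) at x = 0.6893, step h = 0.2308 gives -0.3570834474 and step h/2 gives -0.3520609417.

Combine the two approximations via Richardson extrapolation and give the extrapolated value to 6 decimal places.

Order 2 gives 2^r = 4 and 2^r − 1 = 3.
4 × (-0.3520609417) = -1.4082437668; subtract (-0.3570834474) → -1.0511603194
Denominator 4 − 1 = 3.
Extrapolated: (-1.0511603194) / 3 = -0.3503867731

-0.350387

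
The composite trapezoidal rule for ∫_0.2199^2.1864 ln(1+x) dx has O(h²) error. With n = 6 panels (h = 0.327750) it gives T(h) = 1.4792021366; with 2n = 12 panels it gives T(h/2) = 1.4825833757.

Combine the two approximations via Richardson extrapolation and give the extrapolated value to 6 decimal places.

r = 2, so 2^r = 4.
Top: 4(1.4825833757) − (1.4792021366) = 4.4511313662
Divide by 2^2 − 1 = 3.
Extrapolated: 4.4511313662 / 3 = 1.4837104554
Gap between inputs: 3.381e-03; correction applied: +0.0011270797.

1.483710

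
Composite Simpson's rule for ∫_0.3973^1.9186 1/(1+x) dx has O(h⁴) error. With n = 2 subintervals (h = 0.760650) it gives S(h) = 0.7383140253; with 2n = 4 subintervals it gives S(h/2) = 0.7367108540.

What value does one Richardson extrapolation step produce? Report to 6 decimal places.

0.736604

Error is O(h^4); halving h shrinks it by 2^4 = 16.
Weighted: 11.7873736640 − 0.7383140253 = 11.0490596387
Denominator 16 − 1 = 15.
(16 × 0.7367108540 − 0.7383140253)/(16 − 1) = 0.7366039759
Gap between inputs: 1.603e-03; correction applied: −0.0001068781.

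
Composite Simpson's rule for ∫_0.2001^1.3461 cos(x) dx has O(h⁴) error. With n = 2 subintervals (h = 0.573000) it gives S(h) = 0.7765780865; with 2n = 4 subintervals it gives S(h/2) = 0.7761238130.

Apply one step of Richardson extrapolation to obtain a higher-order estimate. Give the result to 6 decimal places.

0.776094

Error is O(h^4); halving h shrinks it by 2^4 = 16.
16 × 0.7761238130 = 12.4179810080; 12.4179810080 − 0.7765780865 = 11.6414029215
Divide by 2^4 − 1 = 15.
Extrapolated: 11.6414029215 / 15 = 0.7760935281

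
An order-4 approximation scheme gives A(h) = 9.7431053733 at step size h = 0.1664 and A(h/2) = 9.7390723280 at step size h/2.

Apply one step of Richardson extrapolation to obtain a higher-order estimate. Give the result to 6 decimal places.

9.738803

Leading term ∝ h^4; use weight 16 = 2^4.
Weighted: 155.8251572480 − 9.7431053733 = 146.0820518747
Divide by 2^4 − 1 = 15.
So the Richardson estimate is 9.7388034583.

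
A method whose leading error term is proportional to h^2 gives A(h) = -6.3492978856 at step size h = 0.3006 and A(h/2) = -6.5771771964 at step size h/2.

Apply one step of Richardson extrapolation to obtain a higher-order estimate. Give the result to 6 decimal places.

-6.653137

r = 2: numerator weight 4, denominator 3.
4*(-6.5771771964) = -26.3087087856; (-26.3087087856) − (-6.3492978856) = -19.9594109000
Denominator 4 − 1 = 3.
(-19.9594109000) ÷ 3 = -6.6531369667
Correction |R − A(h/2)| = 7.596e-02; gap |A(h/2) − A(h)| = 2.279e-01.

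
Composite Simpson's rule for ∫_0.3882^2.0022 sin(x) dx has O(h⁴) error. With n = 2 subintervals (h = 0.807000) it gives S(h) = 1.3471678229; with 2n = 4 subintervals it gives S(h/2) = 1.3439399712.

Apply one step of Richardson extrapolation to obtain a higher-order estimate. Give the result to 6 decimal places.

1.343725

Error is O(h^4); halving h shrinks it by 2^4 = 16.
2^4 × A(h/2) = 21.5030395392; minus A(h) gives 20.1558717163.
Extrapolated: 20.1558717163 / 15 = 1.3437247811
Shift from A(h/2): −0.0002151901.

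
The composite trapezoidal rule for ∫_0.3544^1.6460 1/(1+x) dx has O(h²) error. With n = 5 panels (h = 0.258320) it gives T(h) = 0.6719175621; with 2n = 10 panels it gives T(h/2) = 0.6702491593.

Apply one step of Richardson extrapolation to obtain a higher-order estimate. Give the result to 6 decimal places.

Error is O(h^2); halving h shrinks it by 2^2 = 4.
4*0.6702491593 = 2.6809966372; 2.6809966372 − 0.6719175621 = 2.0090790751
Denominator 4 − 1 = 3.
Result: 0.6696930250

0.669693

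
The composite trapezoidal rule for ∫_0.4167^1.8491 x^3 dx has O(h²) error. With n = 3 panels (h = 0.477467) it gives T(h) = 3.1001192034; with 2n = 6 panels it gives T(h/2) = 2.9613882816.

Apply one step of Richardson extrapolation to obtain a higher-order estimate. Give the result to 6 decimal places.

2.915145

With r = 2 the leading error scales as h^2, so the weight is 2^2 = 4.
4·2.9613882816 − 3.1001192034 = 8.7454339230
Divide by 2^2 − 1 = 3.
Result: 2.9151446410
Gap between inputs: 1.387e-01; correction applied: −0.0462436406.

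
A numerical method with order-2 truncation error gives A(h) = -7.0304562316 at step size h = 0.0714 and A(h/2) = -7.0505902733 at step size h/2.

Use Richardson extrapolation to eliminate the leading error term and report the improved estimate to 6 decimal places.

-7.057302

With r = 2 the leading error scales as h^2, so the weight is 2^2 = 4.
2^2·A(h/2) = -28.2023610932; minus A(h) gives -21.1719048616.
Extrapolated: (-21.1719048616) / 3 = -7.0573016205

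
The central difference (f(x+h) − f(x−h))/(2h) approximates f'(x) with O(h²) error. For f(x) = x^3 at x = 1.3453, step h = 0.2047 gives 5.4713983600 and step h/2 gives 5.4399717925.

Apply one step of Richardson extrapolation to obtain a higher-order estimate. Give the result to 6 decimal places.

5.429496

Leading term ∝ h^2; use weight 4 = 2^2.
Top: 4(5.4399717925) − (5.4713983600) = 16.2884888100
Divide by 2^2 − 1 = 3.
Result: 5.4294962700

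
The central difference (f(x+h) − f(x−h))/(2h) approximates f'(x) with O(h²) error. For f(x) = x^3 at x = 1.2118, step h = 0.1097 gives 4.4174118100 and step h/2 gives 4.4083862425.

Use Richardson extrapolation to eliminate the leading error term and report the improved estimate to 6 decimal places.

4.405378

r = 2, so 2^r = 4.
Difference of the inputs: 4.4083862425 − 4.4174118100 = -0.0090255675
Correction (A(h/2) − A(h))/(4 − 1) = (-0.0090255675)/3 = -0.0030085225
R = A(h/2) + (A(h/2) − A(h))/3 = 4.4083862425 − 0.0030085225 = 4.4053777200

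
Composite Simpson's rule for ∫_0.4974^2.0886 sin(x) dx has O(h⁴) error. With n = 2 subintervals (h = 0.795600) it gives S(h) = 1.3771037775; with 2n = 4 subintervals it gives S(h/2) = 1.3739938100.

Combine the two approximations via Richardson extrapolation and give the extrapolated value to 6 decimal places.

1.373786

The method has order 4: 2^4 = 16.
Top: 16(1.3739938100) − (1.3771037775) = 20.6067971825
Denominator 16 − 1 = 15.
So the Richardson estimate is 1.3737864788.
Shift from A(h/2): −0.0002073312.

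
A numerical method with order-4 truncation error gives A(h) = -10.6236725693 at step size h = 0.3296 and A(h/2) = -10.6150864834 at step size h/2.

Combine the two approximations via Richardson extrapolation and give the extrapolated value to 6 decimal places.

r = 4: numerator weight 16, denominator 15.
Weighted: (-169.8413837344) − (-10.6236725693) = -159.2177111651
Denominator 16 − 1 = 15.
(16 × (-10.6150864834) − (-10.6236725693))/(16 − 1) = -10.6145140777
Shift from A(h/2): +0.0005724057.

-10.614514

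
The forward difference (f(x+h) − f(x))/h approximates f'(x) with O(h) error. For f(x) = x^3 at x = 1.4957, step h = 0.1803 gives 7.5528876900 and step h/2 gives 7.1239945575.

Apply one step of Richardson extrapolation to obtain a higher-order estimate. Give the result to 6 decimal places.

Order 1 gives 2^r = 2 and 2^r − 1 = 1.
2×7.1239945575 − 7.5528876900 = 6.6951014250
Divide by 2^1 − 1 = 1.
(2×7.1239945575 − 7.5528876900)/(2 − 1) = 6.6951014250

6.695101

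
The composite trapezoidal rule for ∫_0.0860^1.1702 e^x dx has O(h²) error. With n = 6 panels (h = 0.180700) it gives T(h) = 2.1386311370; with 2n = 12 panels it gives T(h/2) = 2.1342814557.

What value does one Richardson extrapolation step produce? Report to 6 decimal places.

2.132832

The method has order 2: 2^2 = 4.
Top: 4(2.1342814557) − (2.1386311370) = 6.3984946858
Denominator 4 − 1 = 3.
Result: 2.1328315619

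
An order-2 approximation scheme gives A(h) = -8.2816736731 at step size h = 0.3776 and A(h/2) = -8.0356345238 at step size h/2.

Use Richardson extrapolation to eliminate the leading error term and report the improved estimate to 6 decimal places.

-7.953621

r = 2, so 2^r = 4.
4 × (-8.0356345238) = -32.1425380952; subtract (-8.2816736731) → -23.8608644221
R = (-23.8608644221)/3 = -7.9536214740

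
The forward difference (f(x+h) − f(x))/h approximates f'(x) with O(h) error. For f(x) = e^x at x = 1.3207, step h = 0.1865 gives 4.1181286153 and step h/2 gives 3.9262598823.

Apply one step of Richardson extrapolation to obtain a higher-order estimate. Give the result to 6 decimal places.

Leading term ∝ h^1; use weight 2 = 2^1.
2^1×A(h/2) = 7.8525197646; minus A(h) gives 3.7343911493.
R = 3.7343911493/1 = 3.7343911493
Correction |R − A(h/2)| = 1.919e-01; gap |A(h/2) − A(h)| = 1.919e-01.

3.734391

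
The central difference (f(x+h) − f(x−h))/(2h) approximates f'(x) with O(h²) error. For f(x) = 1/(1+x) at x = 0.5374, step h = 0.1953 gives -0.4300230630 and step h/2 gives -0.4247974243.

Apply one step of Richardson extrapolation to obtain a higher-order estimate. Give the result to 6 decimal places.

-0.423056

r = 2, so 2^r = 4.
Numerator 4×A(h/2) − A(h) = 4×(-0.4247974243) − (-0.4300230630) = -1.2691666342
Extrapolated: (-1.2691666342) / 3 = -0.4230555447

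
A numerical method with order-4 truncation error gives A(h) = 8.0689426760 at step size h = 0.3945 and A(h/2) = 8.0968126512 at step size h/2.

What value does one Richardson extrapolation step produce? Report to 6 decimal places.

8.098671

Order 4 gives 2^r = 16 and 2^r − 1 = 15.
Numerator 16*A(h/2) − A(h) = 16*8.0968126512 − 8.0689426760 = 121.4800597432
121.4800597432 ÷ 15 = 8.0986706495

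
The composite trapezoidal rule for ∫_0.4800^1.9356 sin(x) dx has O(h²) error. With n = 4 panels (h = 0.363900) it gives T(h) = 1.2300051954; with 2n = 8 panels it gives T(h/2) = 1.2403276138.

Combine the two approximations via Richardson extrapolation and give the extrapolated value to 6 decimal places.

1.243768

Leading term ∝ h^2; use weight 4 = 2^2.
4×1.2403276138 = 4.9613104552; subtract 1.2300051954 → 3.7313052598
R = 3.7313052598/3 = 1.2437684199
Gap between inputs: 1.032e-02; correction applied: +0.0034408061.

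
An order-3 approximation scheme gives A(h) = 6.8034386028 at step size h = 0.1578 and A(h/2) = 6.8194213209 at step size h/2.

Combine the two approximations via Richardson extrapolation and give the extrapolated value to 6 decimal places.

The method has order 3: 2^3 = 8.
8·6.8194213209 = 54.5553705672; 54.5553705672 − 6.8034386028 = 47.7519319644
Extrapolated: 47.7519319644 / 7 = 6.8217045663
Gap between inputs: 1.598e-02; correction applied: +0.0022832454.

6.821705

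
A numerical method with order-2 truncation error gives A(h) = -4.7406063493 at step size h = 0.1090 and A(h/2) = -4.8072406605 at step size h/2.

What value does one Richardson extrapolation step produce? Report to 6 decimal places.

r = 2, so 2^r = 4.
4·(-4.8072406605) − (-4.7406063493) = -14.4883562927
Divide by 2^2 − 1 = 3.
(4·(-4.8072406605) − (-4.7406063493))/(4 − 1) = -4.8294520976

-4.829452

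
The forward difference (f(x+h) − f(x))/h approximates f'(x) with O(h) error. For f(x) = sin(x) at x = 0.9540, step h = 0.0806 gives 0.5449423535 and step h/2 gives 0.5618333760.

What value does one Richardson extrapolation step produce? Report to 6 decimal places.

Error is O(h^1); halving h shrinks it by 2^1 = 2.
2*0.5618333760 − 0.5449423535 = 0.5787243985
Denominator 2 − 1 = 1.
(2*0.5618333760 − 0.5449423535)/(2 − 1) = 0.5787243985

0.578724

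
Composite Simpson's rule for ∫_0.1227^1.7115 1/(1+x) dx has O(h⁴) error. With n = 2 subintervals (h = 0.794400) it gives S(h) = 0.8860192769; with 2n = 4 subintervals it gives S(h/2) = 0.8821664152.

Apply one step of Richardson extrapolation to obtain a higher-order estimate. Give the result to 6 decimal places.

Method order is 4; weight 2^4 = 16.
Numerator 16*A(h/2) − A(h) = 16*0.8821664152 − 0.8860192769 = 13.2286433663
13.2286433663 ÷ 15 = 0.8819095578

0.881910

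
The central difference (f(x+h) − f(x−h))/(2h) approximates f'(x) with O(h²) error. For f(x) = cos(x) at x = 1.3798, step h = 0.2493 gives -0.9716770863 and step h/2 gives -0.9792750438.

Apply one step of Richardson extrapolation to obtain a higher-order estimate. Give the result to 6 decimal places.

-0.981808

r = 2, so 2^r = 4.
Top: 4(-0.9792750438) − (-0.9716770863) = -2.9454230889
Denominator 4 − 1 = 3.
R = (-2.9454230889)/3 = -0.9818076963
Shift from A(h/2): −0.0025326525.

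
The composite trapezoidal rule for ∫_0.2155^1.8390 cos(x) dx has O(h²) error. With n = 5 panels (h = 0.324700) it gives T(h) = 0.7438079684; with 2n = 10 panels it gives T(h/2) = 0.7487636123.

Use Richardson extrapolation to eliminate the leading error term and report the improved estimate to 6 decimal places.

0.750415

With r = 2 the leading error scales as h^2, so the weight is 2^2 = 4.
Difference of the inputs: 0.7487636123 − 0.7438079684 = 0.0049556439
Divide by 2^2 − 1 = 3: 0.0049556439/3 = 0.0016518813
R = A(h/2) + (A(h/2) − A(h))/3 = 0.7487636123 + 0.0016518813 = 0.7504154936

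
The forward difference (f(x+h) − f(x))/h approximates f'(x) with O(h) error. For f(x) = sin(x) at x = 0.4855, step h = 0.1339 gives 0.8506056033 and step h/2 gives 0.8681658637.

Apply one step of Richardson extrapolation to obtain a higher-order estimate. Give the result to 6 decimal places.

With r = 1 the leading error scales as h^1, so the weight is 2^1 = 2.
2*0.8681658637 = 1.7363317274; 1.7363317274 − 0.8506056033 = 0.8857261241
Divide by 2^1 − 1 = 1.
Extrapolated: 0.8857261241 / 1 = 0.8857261241

0.885726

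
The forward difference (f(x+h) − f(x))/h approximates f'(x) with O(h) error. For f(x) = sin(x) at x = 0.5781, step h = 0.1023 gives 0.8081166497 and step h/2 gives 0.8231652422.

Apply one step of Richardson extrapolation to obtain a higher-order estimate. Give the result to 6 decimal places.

Leading term ∝ h^1; use weight 2 = 2^1.
Top: 2(0.8231652422) − (0.8081166497) = 0.8382138347
Denominator 2 − 1 = 1.
R = 0.8382138347/1 = 0.8382138347

0.838214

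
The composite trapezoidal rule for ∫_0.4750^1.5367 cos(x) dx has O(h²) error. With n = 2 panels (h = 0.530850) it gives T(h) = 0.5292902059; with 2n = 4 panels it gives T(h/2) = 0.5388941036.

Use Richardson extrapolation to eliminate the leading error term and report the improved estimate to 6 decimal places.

Error is O(h^2); halving h shrinks it by 2^2 = 4.
Weighted: 2.1555764144 − 0.5292902059 = 1.6262862085
(4×0.5388941036 − 0.5292902059)/(4 − 1) = 0.5420954028
Correction |R − A(h/2)| = 3.201e-03; gap |A(h/2) − A(h)| = 9.604e-03.

0.542095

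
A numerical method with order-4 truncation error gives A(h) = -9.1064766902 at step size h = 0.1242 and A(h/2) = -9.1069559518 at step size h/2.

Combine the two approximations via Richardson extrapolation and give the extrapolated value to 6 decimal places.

-9.106988

r = 4: numerator weight 16, denominator 15.
Top: 16(-9.1069559518) − (-9.1064766902) = -136.6048185386
Denominator 16 − 1 = 15.
Result: -9.1069879026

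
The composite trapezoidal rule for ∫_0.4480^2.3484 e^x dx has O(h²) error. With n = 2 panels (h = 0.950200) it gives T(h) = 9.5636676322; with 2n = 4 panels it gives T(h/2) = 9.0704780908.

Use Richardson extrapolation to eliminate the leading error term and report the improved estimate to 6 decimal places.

8.906082

Method order is 2; weight 2^2 = 4.
4 × 9.0704780908 − 9.5636676322 = 26.7182447310
Divide by 2^2 − 1 = 3.
26.7182447310 ÷ 3 = 8.9060815770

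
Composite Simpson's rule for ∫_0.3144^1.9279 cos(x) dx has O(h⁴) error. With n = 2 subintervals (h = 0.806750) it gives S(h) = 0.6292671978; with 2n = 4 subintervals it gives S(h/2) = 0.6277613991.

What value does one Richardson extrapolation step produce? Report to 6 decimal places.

0.627661

r = 4, so 2^r = 16.
Numerator 16·A(h/2) − A(h) = 16·0.6277613991 − 0.6292671978 = 9.4149151878
R = 9.4149151878/15 = 0.6276610125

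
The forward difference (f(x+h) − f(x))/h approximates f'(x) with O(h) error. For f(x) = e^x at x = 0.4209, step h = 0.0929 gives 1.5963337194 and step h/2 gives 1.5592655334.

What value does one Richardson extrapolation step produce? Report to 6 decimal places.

With r = 1 the leading error scales as h^1, so the weight is 2^1 = 2.
2·1.5592655334 = 3.1185310668; 3.1185310668 − 1.5963337194 = 1.5221973474
Divide by 2^1 − 1 = 1.
R = 1.5221973474/1 = 1.5221973474
Shift from A(h/2): −0.0370681860.

1.522197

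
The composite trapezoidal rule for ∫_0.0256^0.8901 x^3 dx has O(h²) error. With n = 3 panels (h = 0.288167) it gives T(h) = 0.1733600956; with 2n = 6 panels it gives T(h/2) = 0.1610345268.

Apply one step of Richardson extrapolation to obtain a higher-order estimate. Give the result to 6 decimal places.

The method has order 2: 2^2 = 4.
Weighted: 0.6441381072 − 0.1733600956 = 0.4707780116
Extrapolated: 0.4707780116 / 3 = 0.1569260039

0.156926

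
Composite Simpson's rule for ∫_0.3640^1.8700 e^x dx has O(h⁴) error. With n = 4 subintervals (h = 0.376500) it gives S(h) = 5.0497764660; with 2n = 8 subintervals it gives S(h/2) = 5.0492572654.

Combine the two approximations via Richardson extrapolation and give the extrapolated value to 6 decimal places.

5.049223

r = 4, so 2^r = 16.
16 × 5.0492572654 = 80.7881162464; subtract 5.0497764660 → 75.7383397804
Extrapolated: 75.7383397804 / 15 = 5.0492226520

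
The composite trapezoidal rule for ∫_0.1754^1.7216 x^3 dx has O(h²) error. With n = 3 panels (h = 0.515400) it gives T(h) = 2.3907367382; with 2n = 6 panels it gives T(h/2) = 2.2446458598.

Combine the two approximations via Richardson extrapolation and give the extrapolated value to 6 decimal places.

Error is O(h^2); halving h shrinks it by 2^2 = 4.
4*2.2446458598 − 2.3907367382 = 6.5878467010
(4*2.2446458598 − 2.3907367382)/(4 − 1) = 2.1959489003

2.195949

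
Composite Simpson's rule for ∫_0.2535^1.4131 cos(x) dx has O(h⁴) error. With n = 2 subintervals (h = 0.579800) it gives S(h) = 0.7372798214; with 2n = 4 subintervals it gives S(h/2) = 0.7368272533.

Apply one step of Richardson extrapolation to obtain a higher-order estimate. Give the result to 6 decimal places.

r = 4: numerator weight 16, denominator 15.
Weighted: 11.7892360528 − 0.7372798214 = 11.0519562314
Divide by 2^4 − 1 = 15.
(16·0.7368272533 − 0.7372798214)/(16 − 1) = 0.7367970821
Shift from A(h/2): −0.0000301712.

0.736797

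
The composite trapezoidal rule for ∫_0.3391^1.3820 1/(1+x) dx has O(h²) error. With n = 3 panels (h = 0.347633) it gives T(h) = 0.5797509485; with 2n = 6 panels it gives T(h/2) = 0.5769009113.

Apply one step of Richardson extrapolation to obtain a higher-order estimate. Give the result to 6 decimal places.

0.575951

Order 2 gives 2^r = 4 and 2^r − 1 = 3.
Top: 4(0.5769009113) − (0.5797509485) = 1.7278526967
(4*0.5769009113 − 0.5797509485)/(4 − 1) = 0.5759508989
Correction |R − A(h/2)| = 9.500e-04; gap |A(h/2) − A(h)| = 2.850e-03.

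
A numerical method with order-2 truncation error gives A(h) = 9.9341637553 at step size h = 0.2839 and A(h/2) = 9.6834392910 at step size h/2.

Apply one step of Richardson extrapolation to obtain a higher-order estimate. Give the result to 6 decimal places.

9.599864

r = 2, so 2^r = 4.
A(h/2) − A(h) = 9.6834392910 − 9.9341637553 = -0.2507244643
Divide by 2^2 − 1 = 3: (-0.2507244643)/3 = -0.0835748214
R = 9.6834392910 − 0.0835748214 = 9.5998644696
Shift from A(h/2): −0.0835748214.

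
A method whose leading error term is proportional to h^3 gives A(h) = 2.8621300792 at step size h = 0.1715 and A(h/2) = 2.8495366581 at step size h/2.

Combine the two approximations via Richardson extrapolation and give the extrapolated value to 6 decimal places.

2.847738

Leading term ∝ h^3; use weight 8 = 2^3.
8×2.8495366581 = 22.7962932648; subtract 2.8621300792 → 19.9341631856
Denominator 8 − 1 = 7.
19.9341631856 ÷ 7 = 2.8477375979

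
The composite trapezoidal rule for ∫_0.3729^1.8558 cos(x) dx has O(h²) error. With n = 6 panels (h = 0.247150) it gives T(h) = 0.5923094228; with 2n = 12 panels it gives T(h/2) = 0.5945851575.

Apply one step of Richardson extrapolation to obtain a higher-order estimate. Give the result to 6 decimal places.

0.595344

With r = 2 the leading error scales as h^2, so the weight is 2^2 = 4.
2^2·A(h/2) = 2.3783406300; minus A(h) gives 1.7860312072.
Denominator 4 − 1 = 3.
So the Richardson estimate is 0.5953437357.
Correction |R − A(h/2)| = 7.586e-04; gap |A(h/2) − A(h)| = 2.276e-03.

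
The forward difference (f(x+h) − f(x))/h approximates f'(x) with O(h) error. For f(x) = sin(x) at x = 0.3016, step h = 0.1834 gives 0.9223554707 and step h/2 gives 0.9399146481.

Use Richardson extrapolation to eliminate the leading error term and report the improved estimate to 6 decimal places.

Order 1 gives 2^r = 2 and 2^r − 1 = 1.
2^1 × A(h/2) = 1.8798292962; minus A(h) gives 0.9574738255.
Extrapolated: 0.9574738255 / 1 = 0.9574738255

0.957474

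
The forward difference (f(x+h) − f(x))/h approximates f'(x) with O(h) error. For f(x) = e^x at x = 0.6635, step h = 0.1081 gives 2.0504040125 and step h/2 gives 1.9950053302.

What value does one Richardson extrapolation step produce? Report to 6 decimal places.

The method has order 1: 2^1 = 2.
Numerator 2*A(h/2) − A(h) = 2*1.9950053302 − 2.0504040125 = 1.9396066479
Extrapolated: 1.9396066479 / 1 = 1.9396066479
Shift from A(h/2): −0.0553986823.

1.939607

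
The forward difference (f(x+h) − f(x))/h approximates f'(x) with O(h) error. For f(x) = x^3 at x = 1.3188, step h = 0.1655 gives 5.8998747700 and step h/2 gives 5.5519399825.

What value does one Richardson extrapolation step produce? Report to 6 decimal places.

With r = 1 the leading error scales as h^1, so the weight is 2^1 = 2.
2×5.5519399825 = 11.1038799650; subtract 5.8998747700 → 5.2040051950
5.2040051950 ÷ 1 = 5.2040051950
Correction |R − A(h/2)| = 3.479e-01; gap |A(h/2) − A(h)| = 3.479e-01.

5.204005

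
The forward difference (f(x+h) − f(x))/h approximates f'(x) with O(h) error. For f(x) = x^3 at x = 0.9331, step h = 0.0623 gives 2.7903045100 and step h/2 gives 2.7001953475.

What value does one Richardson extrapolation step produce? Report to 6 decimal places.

2.610086

r = 1: numerator weight 2, denominator 1.
Weighted: 5.4003906950 − 2.7903045100 = 2.6100861850
Denominator 2 − 1 = 1.
R = 2.6100861850/1 = 2.6100861850
Shift from A(h/2): −0.0901091625.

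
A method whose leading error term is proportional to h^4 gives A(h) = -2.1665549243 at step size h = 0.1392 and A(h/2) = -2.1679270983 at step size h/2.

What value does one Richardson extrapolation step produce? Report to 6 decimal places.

Error is O(h^4); halving h shrinks it by 2^4 = 16.
Top: 16(-2.1679270983) − (-2.1665549243) = -32.5202786485
Extrapolated: (-32.5202786485) / 15 = -2.1680185766
Correction |R − A(h/2)| = 9.148e-05; gap |A(h/2) − A(h)| = 1.372e-03.

-2.168019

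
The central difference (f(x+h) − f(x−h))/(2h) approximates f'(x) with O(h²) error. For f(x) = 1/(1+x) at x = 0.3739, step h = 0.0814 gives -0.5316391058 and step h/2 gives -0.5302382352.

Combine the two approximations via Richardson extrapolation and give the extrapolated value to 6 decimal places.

-0.529771

The method has order 2: 2^2 = 4.
4·(-0.5302382352) = -2.1209529408; (-2.1209529408) − (-0.5316391058) = -1.5893138350
(-1.5893138350) ÷ 3 = -0.5297712783
Gap between inputs: 1.401e-03; correction applied: +0.0004669569.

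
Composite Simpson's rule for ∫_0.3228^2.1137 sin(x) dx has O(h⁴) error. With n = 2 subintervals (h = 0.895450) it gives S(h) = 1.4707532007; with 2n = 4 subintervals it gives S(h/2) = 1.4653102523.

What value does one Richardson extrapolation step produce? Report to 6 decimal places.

r = 4, so 2^r = 16.
16·1.4653102523 = 23.4449640368; subtract 1.4707532007 → 21.9742108361
Divide by 2^4 − 1 = 15.
Result: 1.4649473891
Gap between inputs: 5.443e-03; correction applied: −0.0003628632.

1.464947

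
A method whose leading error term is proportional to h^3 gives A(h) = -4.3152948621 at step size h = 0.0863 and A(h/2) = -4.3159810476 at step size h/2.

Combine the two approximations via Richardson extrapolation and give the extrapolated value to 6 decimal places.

-4.316079

Order 3 gives 2^r = 8 and 2^r − 1 = 7.
Numerator 8·A(h/2) − A(h) = 8·(-4.3159810476) − (-4.3152948621) = -30.2125535187
(8·(-4.3159810476) − (-4.3152948621))/(8 − 1) = -4.3160790741
Gap between inputs: 6.862e-04; correction applied: −0.0000980265.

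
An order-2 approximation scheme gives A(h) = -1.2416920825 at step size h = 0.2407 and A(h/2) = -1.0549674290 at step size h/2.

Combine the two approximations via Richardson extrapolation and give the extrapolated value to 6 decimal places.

-0.992726

Method order is 2; weight 2^2 = 4.
2^2·A(h/2) = -4.2198697160; minus A(h) gives -2.9781776335.
Divide by 2^2 − 1 = 3.
(-2.9781776335) ÷ 3 = -0.9927258778
Correction |R − A(h/2)| = 6.224e-02; gap |A(h/2) − A(h)| = 1.867e-01.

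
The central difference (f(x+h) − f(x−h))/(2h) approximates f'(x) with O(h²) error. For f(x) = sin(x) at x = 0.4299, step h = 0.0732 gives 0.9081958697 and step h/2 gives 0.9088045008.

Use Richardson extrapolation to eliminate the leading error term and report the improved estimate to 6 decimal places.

0.909007

Error is O(h^2); halving h shrinks it by 2^2 = 4.
4*0.9088045008 = 3.6352180032; 3.6352180032 − 0.9081958697 = 2.7270221335
(4*0.9088045008 − 0.9081958697)/(4 − 1) = 0.9090073778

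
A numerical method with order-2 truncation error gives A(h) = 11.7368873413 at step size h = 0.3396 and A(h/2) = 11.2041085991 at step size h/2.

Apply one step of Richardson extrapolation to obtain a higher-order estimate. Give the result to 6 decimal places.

11.026516

Order 2 gives 2^r = 4 and 2^r − 1 = 3.
4*11.2041085991 = 44.8164343964; 44.8164343964 − 11.7368873413 = 33.0795470551
Denominator 4 − 1 = 3.
Extrapolated: 33.0795470551 / 3 = 11.0265156850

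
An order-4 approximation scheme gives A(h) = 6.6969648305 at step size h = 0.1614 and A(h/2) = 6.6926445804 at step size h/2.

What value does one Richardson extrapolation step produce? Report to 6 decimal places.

6.692357

Method order is 4; weight 2^4 = 16.
2^4*A(h/2) = 107.0823132864; minus A(h) gives 100.3853484559.
R = 100.3853484559/15 = 6.6923565637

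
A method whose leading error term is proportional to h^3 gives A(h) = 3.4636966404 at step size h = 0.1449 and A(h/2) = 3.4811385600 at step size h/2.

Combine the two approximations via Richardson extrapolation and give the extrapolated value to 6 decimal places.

Error is O(h^3); halving h shrinks it by 2^3 = 8.
8×3.4811385600 = 27.8491084800; 27.8491084800 − 3.4636966404 = 24.3854118396
Divide by 2^3 − 1 = 7.
So the Richardson estimate is 3.4836302628.
Shift from A(h/2): +0.0024917028.

3.483630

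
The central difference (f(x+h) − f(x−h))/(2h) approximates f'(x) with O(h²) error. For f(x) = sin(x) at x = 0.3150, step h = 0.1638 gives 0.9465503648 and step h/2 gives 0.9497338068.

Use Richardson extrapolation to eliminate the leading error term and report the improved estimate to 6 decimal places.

Method order is 2; weight 2^2 = 4.
4·0.9497338068 − 0.9465503648 = 2.8523848624
Divide by 2^2 − 1 = 3.
R = 2.8523848624/3 = 0.9507949541

0.950795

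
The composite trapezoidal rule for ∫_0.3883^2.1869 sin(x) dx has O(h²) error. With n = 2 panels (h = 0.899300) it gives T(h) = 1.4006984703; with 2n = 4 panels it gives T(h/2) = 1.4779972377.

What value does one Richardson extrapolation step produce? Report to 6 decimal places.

1.503763

Order 2 gives 2^r = 4 and 2^r − 1 = 3.
A(h/2) − A(h) = 1.4779972377 − 1.4006984703 = 0.0772987674
Correction (A(h/2) − A(h))/(4 − 1) = 0.0772987674/3 = 0.0257662558
R = 1.4779972377 + 0.0257662558 = 1.5037634935
Shift from A(h/2): +0.0257662558.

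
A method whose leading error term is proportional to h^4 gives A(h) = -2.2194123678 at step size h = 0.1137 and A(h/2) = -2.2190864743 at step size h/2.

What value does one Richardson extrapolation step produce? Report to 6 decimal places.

Method order is 4; weight 2^4 = 16.
A(h/2) − A(h) = -2.2190864743 − (-2.2194123678) = 0.0003258935
Divide by 2^4 − 1 = 15: 0.0003258935/15 = 0.0000217262
R = A(h/2) + (A(h/2) − A(h))/15 = -2.2190864743 + 0.0000217262 = -2.2190647481
Shift from A(h/2): +0.0000217262.

-2.219065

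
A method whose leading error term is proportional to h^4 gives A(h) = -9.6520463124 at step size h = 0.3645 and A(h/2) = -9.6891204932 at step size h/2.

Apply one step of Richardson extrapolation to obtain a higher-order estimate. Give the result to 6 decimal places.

Order 4 gives 2^r = 16 and 2^r − 1 = 15.
16*(-9.6891204932) − (-9.6520463124) = -145.3738815788
Extrapolated: (-145.3738815788) / 15 = -9.6915921053

-9.691592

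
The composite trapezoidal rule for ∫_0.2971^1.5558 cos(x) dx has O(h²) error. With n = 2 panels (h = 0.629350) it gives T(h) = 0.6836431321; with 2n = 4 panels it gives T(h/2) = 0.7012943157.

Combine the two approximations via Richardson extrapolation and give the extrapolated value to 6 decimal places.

0.707178

With r = 2 the leading error scales as h^2, so the weight is 2^2 = 4.
Weighted: 2.8051772628 − 0.6836431321 = 2.1215341307
(4*0.7012943157 − 0.6836431321)/(4 − 1) = 0.7071780436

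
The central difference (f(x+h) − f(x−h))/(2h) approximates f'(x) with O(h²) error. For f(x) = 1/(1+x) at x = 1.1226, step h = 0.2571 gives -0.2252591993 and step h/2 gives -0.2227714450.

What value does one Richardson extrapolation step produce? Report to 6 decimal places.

r = 2, so 2^r = 4.
Top: 4(-0.2227714450) − (-0.2252591993) = -0.6658265807
R = (-0.6658265807)/3 = -0.2219421936

-0.221942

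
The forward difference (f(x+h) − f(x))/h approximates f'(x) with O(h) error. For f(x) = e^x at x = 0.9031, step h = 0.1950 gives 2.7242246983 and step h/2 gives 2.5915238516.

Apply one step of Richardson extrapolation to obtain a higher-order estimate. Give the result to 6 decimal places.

r = 1, so 2^r = 2.
Weighted: 5.1830477032 − 2.7242246983 = 2.4588230049
Divide by 2^1 − 1 = 1.
2.4588230049 ÷ 1 = 2.4588230049
Gap between inputs: 1.327e-01; correction applied: −0.1327008467.

2.458823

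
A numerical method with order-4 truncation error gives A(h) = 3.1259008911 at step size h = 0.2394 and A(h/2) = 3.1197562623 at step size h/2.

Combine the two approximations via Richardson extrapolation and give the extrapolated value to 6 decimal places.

3.119347

Error is O(h^4); halving h shrinks it by 2^4 = 16.
Difference of the inputs: 3.1197562623 − 3.1259008911 = -0.0061446288
Divide by 2^4 − 1 = 15: (-0.0061446288)/15 = -0.0004096419
R = 3.1197562623 − 0.0004096419 = 3.1193466204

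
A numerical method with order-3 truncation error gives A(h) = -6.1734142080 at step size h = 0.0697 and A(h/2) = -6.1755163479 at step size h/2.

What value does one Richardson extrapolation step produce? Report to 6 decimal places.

Leading term ∝ h^3; use weight 8 = 2^3.
Numerator 8×A(h/2) − A(h) = 8×(-6.1755163479) − (-6.1734142080) = -43.2307165752
R = (-43.2307165752)/7 = -6.1758166536
Correction |R − A(h/2)| = 3.003e-04; gap |A(h/2) − A(h)| = 2.102e-03.

-6.175817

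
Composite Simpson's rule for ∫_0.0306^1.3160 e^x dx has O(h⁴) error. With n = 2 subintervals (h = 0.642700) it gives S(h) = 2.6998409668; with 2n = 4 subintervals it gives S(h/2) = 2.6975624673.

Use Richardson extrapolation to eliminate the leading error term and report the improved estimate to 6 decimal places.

r = 4, so 2^r = 16.
16·2.6975624673 = 43.1609994768; 43.1609994768 − 2.6998409668 = 40.4611585100
Denominator 16 − 1 = 15.
So the Richardson estimate is 2.6974105673.

2.697411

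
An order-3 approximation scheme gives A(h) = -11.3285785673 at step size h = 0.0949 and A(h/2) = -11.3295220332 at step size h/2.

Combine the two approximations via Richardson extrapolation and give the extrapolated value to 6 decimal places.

-11.329657

Leading term ∝ h^3; use weight 8 = 2^3.
Numerator 8 × A(h/2) − A(h) = 8 × (-11.3295220332) − (-11.3285785673) = -79.3075976983
(-79.3075976983) ÷ 7 = -11.3296568140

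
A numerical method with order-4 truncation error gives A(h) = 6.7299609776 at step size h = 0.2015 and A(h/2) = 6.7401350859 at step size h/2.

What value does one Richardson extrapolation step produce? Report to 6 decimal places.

Order 4 gives 2^r = 16 and 2^r − 1 = 15.
Weighted: 107.8421613744 − 6.7299609776 = 101.1122003968
Divide by 2^4 − 1 = 15.
Result: 6.7408133598

6.740813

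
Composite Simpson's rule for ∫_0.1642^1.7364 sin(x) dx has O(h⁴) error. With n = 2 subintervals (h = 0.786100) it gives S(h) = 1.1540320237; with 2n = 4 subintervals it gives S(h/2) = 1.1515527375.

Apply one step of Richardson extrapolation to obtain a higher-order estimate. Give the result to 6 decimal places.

1.151387

The method has order 4: 2^4 = 16.
Weighted: 18.4248438000 − 1.1540320237 = 17.2708117763
Denominator 16 − 1 = 15.
Result: 1.1513874518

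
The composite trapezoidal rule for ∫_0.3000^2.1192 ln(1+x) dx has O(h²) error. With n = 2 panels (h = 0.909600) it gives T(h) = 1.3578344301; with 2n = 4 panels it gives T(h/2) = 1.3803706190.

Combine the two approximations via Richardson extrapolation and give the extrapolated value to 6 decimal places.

1.387883

r = 2: numerator weight 4, denominator 3.
4×1.3803706190 = 5.5214824760; 5.5214824760 − 1.3578344301 = 4.1636480459
Extrapolated: 4.1636480459 / 3 = 1.3878826820
Correction |R − A(h/2)| = 7.512e-03; gap |A(h/2) − A(h)| = 2.254e-02.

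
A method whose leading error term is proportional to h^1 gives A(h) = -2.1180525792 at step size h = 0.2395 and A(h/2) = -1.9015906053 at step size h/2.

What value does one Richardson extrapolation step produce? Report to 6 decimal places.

With r = 1 the leading error scales as h^1, so the weight is 2^1 = 2.
2·(-1.9015906053) = -3.8031812106; (-3.8031812106) − (-2.1180525792) = -1.6851286314
(-1.6851286314) ÷ 1 = -1.6851286314
Gap between inputs: 2.165e-01; correction applied: +0.2164619739.

-1.685129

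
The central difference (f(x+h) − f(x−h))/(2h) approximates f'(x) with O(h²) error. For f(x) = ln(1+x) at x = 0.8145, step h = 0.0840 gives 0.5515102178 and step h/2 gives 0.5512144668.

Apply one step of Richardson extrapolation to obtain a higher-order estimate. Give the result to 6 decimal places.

r = 2, so 2^r = 4.
4·0.5512144668 − 0.5515102178 = 1.6533476494
Divide by 2^2 − 1 = 3.
Extrapolated: 1.6533476494 / 3 = 0.5511158831
Shift from A(h/2): −0.0000985837.

0.551116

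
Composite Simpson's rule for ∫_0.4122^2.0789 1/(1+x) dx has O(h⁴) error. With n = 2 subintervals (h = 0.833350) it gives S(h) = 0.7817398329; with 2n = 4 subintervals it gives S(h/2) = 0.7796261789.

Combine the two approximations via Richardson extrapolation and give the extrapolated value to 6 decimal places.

r = 4, so 2^r = 16.
Weighted: 12.4740188624 − 0.7817398329 = 11.6922790295
11.6922790295 ÷ 15 = 0.7794852686
Correction |R − A(h/2)| = 1.409e-04; gap |A(h/2) − A(h)| = 2.114e-03.

0.779485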